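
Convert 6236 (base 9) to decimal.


Positional values (base 9):
  6 × 9^0 = 6 × 1 = 6
  3 × 9^1 = 3 × 9 = 27
  2 × 9^2 = 2 × 81 = 162
  6 × 9^3 = 6 × 729 = 4374
Sum = 6 + 27 + 162 + 4374
= 4569


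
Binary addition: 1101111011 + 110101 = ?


Align and add column by column (LSB to MSB, carry propagating):
  01101111011
+ 00000110101
  -----------
  col 0: 1 + 1 + 0 (carry in) = 2 → bit 0, carry out 1
  col 1: 1 + 0 + 1 (carry in) = 2 → bit 0, carry out 1
  col 2: 0 + 1 + 1 (carry in) = 2 → bit 0, carry out 1
  col 3: 1 + 0 + 1 (carry in) = 2 → bit 0, carry out 1
  col 4: 1 + 1 + 1 (carry in) = 3 → bit 1, carry out 1
  col 5: 1 + 1 + 1 (carry in) = 3 → bit 1, carry out 1
  col 6: 1 + 0 + 1 (carry in) = 2 → bit 0, carry out 1
  col 7: 0 + 0 + 1 (carry in) = 1 → bit 1, carry out 0
  col 8: 1 + 0 + 0 (carry in) = 1 → bit 1, carry out 0
  col 9: 1 + 0 + 0 (carry in) = 1 → bit 1, carry out 0
  col 10: 0 + 0 + 0 (carry in) = 0 → bit 0, carry out 0
Reading bits MSB→LSB: 01110110000
Strip leading zeros: 1110110000
= 1110110000


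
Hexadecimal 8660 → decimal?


Positional values:
Position 0: 0 × 16^0 = 0 × 1 = 0
Position 1: 6 × 16^1 = 6 × 16 = 96
Position 2: 6 × 16^2 = 6 × 256 = 1536
Position 3: 8 × 16^3 = 8 × 4096 = 32768
Sum = 0 + 96 + 1536 + 32768
= 34400


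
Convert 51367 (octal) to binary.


Each octal digit → 3 binary bits:
  5 = 101
  1 = 001
  3 = 011
  6 = 110
  7 = 111
Concatenate: 101 001 011 110 111
= 101001011110111


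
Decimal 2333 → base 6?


Divide by 6 repeatedly:
2333 ÷ 6 = 388 remainder 5
388 ÷ 6 = 64 remainder 4
64 ÷ 6 = 10 remainder 4
10 ÷ 6 = 1 remainder 4
1 ÷ 6 = 0 remainder 1
Reading remainders bottom-up:
= 14445


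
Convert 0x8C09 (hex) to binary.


Each hex digit → 4 binary bits:
  8 = 1000
  C = 1100
  0 = 0000
  9 = 1001
Concatenate: 1000 1100 0000 1001
= 1000110000001001


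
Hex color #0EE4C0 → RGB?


Hex: #0EE4C0
R = 0E₁₆ = 14
G = E4₁₆ = 228
B = C0₁₆ = 192
= RGB(14, 228, 192)


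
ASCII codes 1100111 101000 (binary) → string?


Codes (binary): 1100111 101000
Per-code ASCII lookup:
  1100111 = 103  (range 97-122: lowercase, 103 - 97 = 6) → 'g'
  101000 = 40  (special character) → '('
= 'g('


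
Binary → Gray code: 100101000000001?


Binary: 100101000000001
Gray code: G = B XOR (B >> 1)
B >> 1 = 010010100000000
100101000000001 XOR 010010100000000:
  1 XOR 0 = 1
  0 XOR 1 = 1
  0 XOR 0 = 0
  1 XOR 0 = 1
  0 XOR 1 = 1
  1 XOR 0 = 1
  0 XOR 1 = 1
  0 XOR 0 = 0
  0 XOR 0 = 0
  0 XOR 0 = 0
  0 XOR 0 = 0
  0 XOR 0 = 0
  0 XOR 0 = 0
  0 XOR 0 = 0
  1 XOR 0 = 1
= 110111100000001


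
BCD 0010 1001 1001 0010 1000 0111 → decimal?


Each 4-bit group → digit:
  0010 → 2
  1001 → 9
  1001 → 9
  0010 → 2
  1000 → 8
  0111 → 7
= 299287


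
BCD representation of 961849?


Each digit → 4-bit binary:
  9 → 1001
  6 → 0110
  1 → 0001
  8 → 1000
  4 → 0100
  9 → 1001
= 1001 0110 0001 1000 0100 1001


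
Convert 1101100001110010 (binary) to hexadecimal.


Group into 4-bit nibbles: 1101100001110010
  1101 = D
  1000 = 8
  0111 = 7
  0010 = 2
= 0xD872


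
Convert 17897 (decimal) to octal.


Divide by 8 repeatedly:
17897 ÷ 8 = 2237 remainder 1
2237 ÷ 8 = 279 remainder 5
279 ÷ 8 = 34 remainder 7
34 ÷ 8 = 4 remainder 2
4 ÷ 8 = 0 remainder 4
Reading remainders bottom-up:
= 0o42751


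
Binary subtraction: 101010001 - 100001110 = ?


Align and subtract column by column (LSB to MSB, borrowing when needed):
  101010001
- 100001110
  ---------
  col 0: (1 - 0 borrow-in) - 0 → 1 - 0 = 1, borrow out 0
  col 1: (0 - 0 borrow-in) - 1 → borrow from next column: (0+2) - 1 = 1, borrow out 1
  col 2: (0 - 1 borrow-in) - 1 → borrow from next column: (-1+2) - 1 = 0, borrow out 1
  col 3: (0 - 1 borrow-in) - 1 → borrow from next column: (-1+2) - 1 = 0, borrow out 1
  col 4: (1 - 1 borrow-in) - 0 → 0 - 0 = 0, borrow out 0
  col 5: (0 - 0 borrow-in) - 0 → 0 - 0 = 0, borrow out 0
  col 6: (1 - 0 borrow-in) - 0 → 1 - 0 = 1, borrow out 0
  col 7: (0 - 0 borrow-in) - 0 → 0 - 0 = 0, borrow out 0
  col 8: (1 - 0 borrow-in) - 1 → 1 - 1 = 0, borrow out 0
Reading bits MSB→LSB: 001000011
Strip leading zeros: 1000011
= 1000011


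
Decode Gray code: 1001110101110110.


Gray code: 1001110101110110
MSB stays the same: 1
Each subsequent bit = prev_binary XOR current_gray:
  B[1] = 1 XOR 0 = 1
  B[2] = 1 XOR 0 = 1
  B[3] = 1 XOR 1 = 0
  B[4] = 0 XOR 1 = 1
  B[5] = 1 XOR 1 = 0
  B[6] = 0 XOR 0 = 0
  B[7] = 0 XOR 1 = 1
  B[8] = 1 XOR 0 = 1
  B[9] = 1 XOR 1 = 0
  B[10] = 0 XOR 1 = 1
  B[11] = 1 XOR 1 = 0
  B[12] = 0 XOR 0 = 0
  B[13] = 0 XOR 1 = 1
  B[14] = 1 XOR 1 = 0
  B[15] = 0 XOR 0 = 0
= 1110100110100100 (59812 decimal)


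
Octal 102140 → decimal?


Positional values:
Position 0: 0 × 8^0 = 0
Position 1: 4 × 8^1 = 32
Position 2: 1 × 8^2 = 64
Position 3: 2 × 8^3 = 1024
Position 4: 0 × 8^4 = 0
Position 5: 1 × 8^5 = 32768
Sum = 0 + 32 + 64 + 1024 + 0 + 32768
= 33888


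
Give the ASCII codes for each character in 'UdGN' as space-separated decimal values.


String: 'UdGN'  (4 characters)
Per-character ASCII lookup:
  'U': uppercase starts at 65: 'U' = 65 + 20 = 85
  'd': lowercase starts at 97: 'd' = 97 + 3 = 100
  'G': uppercase starts at 65: 'G' = 65 + 6 = 71
  'N': uppercase starts at 65: 'N' = 65 + 13 = 78
= 85 100 71 78


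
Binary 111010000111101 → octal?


Group into 3-bit groups: 111010000111101
  111 = 7
  010 = 2
  000 = 0
  111 = 7
  101 = 5
= 0o72075


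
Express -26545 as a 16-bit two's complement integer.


Original: 0110011110110001
Step 1 - Invert all bits: 1001100001001110
Step 2 - Add 1: 1001100001001110 + 1
= 1001100001001111 (represents -26545)


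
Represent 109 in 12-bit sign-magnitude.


Sign bit: 0 (positive)
Magnitude: 109 = 00001101101
= 000001101101


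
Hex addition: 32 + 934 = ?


Align and add column by column (LSB to MSB, each column mod 16 with carry):
  0032
+ 0934
  ----
  col 0: 2(2) + 4(4) + 0 (carry in) = 6 → 6(6), carry out 0
  col 1: 3(3) + 3(3) + 0 (carry in) = 6 → 6(6), carry out 0
  col 2: 0(0) + 9(9) + 0 (carry in) = 9 → 9(9), carry out 0
  col 3: 0(0) + 0(0) + 0 (carry in) = 0 → 0(0), carry out 0
Reading digits MSB→LSB: 0966
Strip leading zeros: 966
= 0x966


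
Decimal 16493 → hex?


Divide by 16 repeatedly:
16493 ÷ 16 = 1030 remainder 13 (D)
1030 ÷ 16 = 64 remainder 6 (6)
64 ÷ 16 = 4 remainder 0 (0)
4 ÷ 16 = 0 remainder 4 (4)
Reading remainders bottom-up:
= 0x406D


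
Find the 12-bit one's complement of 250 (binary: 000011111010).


Original: 000011111010
Invert all bits:
  bit 0: 0 → 1
  bit 1: 0 → 1
  bit 2: 0 → 1
  bit 3: 0 → 1
  bit 4: 1 → 0
  bit 5: 1 → 0
  bit 6: 1 → 0
  bit 7: 1 → 0
  bit 8: 1 → 0
  bit 9: 0 → 1
  bit 10: 1 → 0
  bit 11: 0 → 1
= 111100000101


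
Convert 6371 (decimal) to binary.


Divide by 2 repeatedly:
6371 ÷ 2 = 3185 remainder 1
3185 ÷ 2 = 1592 remainder 1
1592 ÷ 2 = 796 remainder 0
796 ÷ 2 = 398 remainder 0
398 ÷ 2 = 199 remainder 0
199 ÷ 2 = 99 remainder 1
99 ÷ 2 = 49 remainder 1
49 ÷ 2 = 24 remainder 1
24 ÷ 2 = 12 remainder 0
12 ÷ 2 = 6 remainder 0
6 ÷ 2 = 3 remainder 0
3 ÷ 2 = 1 remainder 1
1 ÷ 2 = 0 remainder 1
Reading remainders bottom-up:
= 1100011100011


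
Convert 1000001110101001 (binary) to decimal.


Positional values:
Bit 0: 1 × 2^0 = 1
Bit 3: 1 × 2^3 = 8
Bit 5: 1 × 2^5 = 32
Bit 7: 1 × 2^7 = 128
Bit 8: 1 × 2^8 = 256
Bit 9: 1 × 2^9 = 512
Bit 15: 1 × 2^15 = 32768
Sum = 1 + 8 + 32 + 128 + 256 + 512 + 32768
= 33705


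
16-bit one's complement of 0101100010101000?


Original: 0101100010101000
Invert all bits:
  bit 0: 0 → 1
  bit 1: 1 → 0
  bit 2: 0 → 1
  bit 3: 1 → 0
  bit 4: 1 → 0
  bit 5: 0 → 1
  bit 6: 0 → 1
  bit 7: 0 → 1
  bit 8: 1 → 0
  bit 9: 0 → 1
  bit 10: 1 → 0
  bit 11: 0 → 1
  bit 12: 1 → 0
  bit 13: 0 → 1
  bit 14: 0 → 1
  bit 15: 0 → 1
= 1010011101010111


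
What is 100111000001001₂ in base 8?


Group into 3-bit groups: 100111000001001
  100 = 4
  111 = 7
  000 = 0
  001 = 1
  001 = 1
= 0o47011


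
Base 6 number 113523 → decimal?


Positional values (base 6):
  3 × 6^0 = 3 × 1 = 3
  2 × 6^1 = 2 × 6 = 12
  5 × 6^2 = 5 × 36 = 180
  3 × 6^3 = 3 × 216 = 648
  1 × 6^4 = 1 × 1296 = 1296
  1 × 6^5 = 1 × 7776 = 7776
Sum = 3 + 12 + 180 + 648 + 1296 + 7776
= 9915


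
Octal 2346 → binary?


Each octal digit → 3 binary bits:
  2 = 010
  3 = 011
  4 = 100
  6 = 110
Concatenate: 010 011 100 110
= 010011100110


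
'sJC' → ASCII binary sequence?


String: 'sJC'  (3 characters)
Per-character ASCII lookup:
  's': lowercase starts at 97: 's' = 97 + 18 = 115 → 1110011
  'J': uppercase starts at 65: 'J' = 65 + 9 = 74 → 1001010
  'C': uppercase starts at 65: 'C' = 65 + 2 = 67 → 1000011
= 1110011 1001010 1000011


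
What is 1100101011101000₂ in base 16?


Group into 4-bit nibbles: 1100101011101000
  1100 = C
  1010 = A
  1110 = E
  1000 = 8
= 0xCAE8


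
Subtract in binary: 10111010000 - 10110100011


Align and subtract column by column (LSB to MSB, borrowing when needed):
  10111010000
- 10110100011
  -----------
  col 0: (0 - 0 borrow-in) - 1 → borrow from next column: (0+2) - 1 = 1, borrow out 1
  col 1: (0 - 1 borrow-in) - 1 → borrow from next column: (-1+2) - 1 = 0, borrow out 1
  col 2: (0 - 1 borrow-in) - 0 → borrow from next column: (-1+2) - 0 = 1, borrow out 1
  col 3: (0 - 1 borrow-in) - 0 → borrow from next column: (-1+2) - 0 = 1, borrow out 1
  col 4: (1 - 1 borrow-in) - 0 → 0 - 0 = 0, borrow out 0
  col 5: (0 - 0 borrow-in) - 1 → borrow from next column: (0+2) - 1 = 1, borrow out 1
  col 6: (1 - 1 borrow-in) - 0 → 0 - 0 = 0, borrow out 0
  col 7: (1 - 0 borrow-in) - 1 → 1 - 1 = 0, borrow out 0
  col 8: (1 - 0 borrow-in) - 1 → 1 - 1 = 0, borrow out 0
  col 9: (0 - 0 borrow-in) - 0 → 0 - 0 = 0, borrow out 0
  col 10: (1 - 0 borrow-in) - 1 → 1 - 1 = 0, borrow out 0
Reading bits MSB→LSB: 00000101101
Strip leading zeros: 101101
= 101101


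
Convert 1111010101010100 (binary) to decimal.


Positional values:
Bit 2: 1 × 2^2 = 4
Bit 4: 1 × 2^4 = 16
Bit 6: 1 × 2^6 = 64
Bit 8: 1 × 2^8 = 256
Bit 10: 1 × 2^10 = 1024
Bit 12: 1 × 2^12 = 4096
Bit 13: 1 × 2^13 = 8192
Bit 14: 1 × 2^14 = 16384
Bit 15: 1 × 2^15 = 32768
Sum = 4 + 16 + 64 + 256 + 1024 + 4096 + 8192 + 16384 + 32768
= 62804


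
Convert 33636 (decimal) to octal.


Divide by 8 repeatedly:
33636 ÷ 8 = 4204 remainder 4
4204 ÷ 8 = 525 remainder 4
525 ÷ 8 = 65 remainder 5
65 ÷ 8 = 8 remainder 1
8 ÷ 8 = 1 remainder 0
1 ÷ 8 = 0 remainder 1
Reading remainders bottom-up:
= 0o101544


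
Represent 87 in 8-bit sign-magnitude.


Sign bit: 0 (positive)
Magnitude: 87 = 1010111
= 01010111


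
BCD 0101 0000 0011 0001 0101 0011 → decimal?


Each 4-bit group → digit:
  0101 → 5
  0000 → 0
  0011 → 3
  0001 → 1
  0101 → 5
  0011 → 3
= 503153


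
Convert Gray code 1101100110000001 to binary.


Gray code: 1101100110000001
MSB stays the same: 1
Each subsequent bit = prev_binary XOR current_gray:
  B[1] = 1 XOR 1 = 0
  B[2] = 0 XOR 0 = 0
  B[3] = 0 XOR 1 = 1
  B[4] = 1 XOR 1 = 0
  B[5] = 0 XOR 0 = 0
  B[6] = 0 XOR 0 = 0
  B[7] = 0 XOR 1 = 1
  B[8] = 1 XOR 1 = 0
  B[9] = 0 XOR 0 = 0
  B[10] = 0 XOR 0 = 0
  B[11] = 0 XOR 0 = 0
  B[12] = 0 XOR 0 = 0
  B[13] = 0 XOR 0 = 0
  B[14] = 0 XOR 0 = 0
  B[15] = 0 XOR 1 = 1
= 1001000100000001 (37121 decimal)


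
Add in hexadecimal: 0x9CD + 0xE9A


Align and add column by column (LSB to MSB, each column mod 16 with carry):
  09CD
+ 0E9A
  ----
  col 0: D(13) + A(10) + 0 (carry in) = 23 → 7(7), carry out 1
  col 1: C(12) + 9(9) + 1 (carry in) = 22 → 6(6), carry out 1
  col 2: 9(9) + E(14) + 1 (carry in) = 24 → 8(8), carry out 1
  col 3: 0(0) + 0(0) + 1 (carry in) = 1 → 1(1), carry out 0
Reading digits MSB→LSB: 1867
Strip leading zeros: 1867
= 0x1867


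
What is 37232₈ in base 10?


Positional values:
Position 0: 2 × 8^0 = 2
Position 1: 3 × 8^1 = 24
Position 2: 2 × 8^2 = 128
Position 3: 7 × 8^3 = 3584
Position 4: 3 × 8^4 = 12288
Sum = 2 + 24 + 128 + 3584 + 12288
= 16026


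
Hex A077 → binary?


Each hex digit → 4 binary bits:
  A = 1010
  0 = 0000
  7 = 0111
  7 = 0111
Concatenate: 1010 0000 0111 0111
= 1010000001110111


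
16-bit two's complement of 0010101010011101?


Original: 0010101010011101
Step 1 - Invert all bits: 1101010101100010
Step 2 - Add 1: 1101010101100010 + 1
= 1101010101100011 (represents -10909)


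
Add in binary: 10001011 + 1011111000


Align and add column by column (LSB to MSB, carry propagating):
  00010001011
+ 01011111000
  -----------
  col 0: 1 + 0 + 0 (carry in) = 1 → bit 1, carry out 0
  col 1: 1 + 0 + 0 (carry in) = 1 → bit 1, carry out 0
  col 2: 0 + 0 + 0 (carry in) = 0 → bit 0, carry out 0
  col 3: 1 + 1 + 0 (carry in) = 2 → bit 0, carry out 1
  col 4: 0 + 1 + 1 (carry in) = 2 → bit 0, carry out 1
  col 5: 0 + 1 + 1 (carry in) = 2 → bit 0, carry out 1
  col 6: 0 + 1 + 1 (carry in) = 2 → bit 0, carry out 1
  col 7: 1 + 1 + 1 (carry in) = 3 → bit 1, carry out 1
  col 8: 0 + 0 + 1 (carry in) = 1 → bit 1, carry out 0
  col 9: 0 + 1 + 0 (carry in) = 1 → bit 1, carry out 0
  col 10: 0 + 0 + 0 (carry in) = 0 → bit 0, carry out 0
Reading bits MSB→LSB: 01110000011
Strip leading zeros: 1110000011
= 1110000011


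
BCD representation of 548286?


Each digit → 4-bit binary:
  5 → 0101
  4 → 0100
  8 → 1000
  2 → 0010
  8 → 1000
  6 → 0110
= 0101 0100 1000 0010 1000 0110


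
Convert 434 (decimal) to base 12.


Divide by 12 repeatedly:
434 ÷ 12 = 36 remainder 2
36 ÷ 12 = 3 remainder 0
3 ÷ 12 = 0 remainder 3
Reading remainders bottom-up:
= 302


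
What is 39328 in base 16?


Divide by 16 repeatedly:
39328 ÷ 16 = 2458 remainder 0 (0)
2458 ÷ 16 = 153 remainder 10 (A)
153 ÷ 16 = 9 remainder 9 (9)
9 ÷ 16 = 0 remainder 9 (9)
Reading remainders bottom-up:
= 0x99A0


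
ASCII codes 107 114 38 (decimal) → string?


Codes (decimal): 107 114 38
Per-code ASCII lookup:
  107  (range 97-122: lowercase, 107 - 97 = 10) → 'k'
  114  (range 97-122: lowercase, 114 - 97 = 17) → 'r'
  38  (special character) → '&'
= 'kr&'


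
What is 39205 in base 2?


Divide by 2 repeatedly:
39205 ÷ 2 = 19602 remainder 1
19602 ÷ 2 = 9801 remainder 0
9801 ÷ 2 = 4900 remainder 1
4900 ÷ 2 = 2450 remainder 0
2450 ÷ 2 = 1225 remainder 0
1225 ÷ 2 = 612 remainder 1
612 ÷ 2 = 306 remainder 0
306 ÷ 2 = 153 remainder 0
153 ÷ 2 = 76 remainder 1
76 ÷ 2 = 38 remainder 0
38 ÷ 2 = 19 remainder 0
19 ÷ 2 = 9 remainder 1
9 ÷ 2 = 4 remainder 1
4 ÷ 2 = 2 remainder 0
2 ÷ 2 = 1 remainder 0
1 ÷ 2 = 0 remainder 1
Reading remainders bottom-up:
= 1001100100100101


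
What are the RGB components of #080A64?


Hex: #080A64
R = 08₁₆ = 8
G = 0A₁₆ = 10
B = 64₁₆ = 100
= RGB(8, 10, 100)


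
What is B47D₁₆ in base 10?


Positional values:
Position 0: D × 16^0 = 13 × 1 = 13
Position 1: 7 × 16^1 = 7 × 16 = 112
Position 2: 4 × 16^2 = 4 × 256 = 1024
Position 3: B × 16^3 = 11 × 4096 = 45056
Sum = 13 + 112 + 1024 + 45056
= 46205


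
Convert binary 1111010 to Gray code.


Binary: 1111010
Gray code: G = B XOR (B >> 1)
B >> 1 = 0111101
1111010 XOR 0111101:
  1 XOR 0 = 1
  1 XOR 1 = 0
  1 XOR 1 = 0
  1 XOR 1 = 0
  0 XOR 1 = 1
  1 XOR 0 = 1
  0 XOR 1 = 1
= 1000111


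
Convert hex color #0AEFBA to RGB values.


Hex: #0AEFBA
R = 0A₁₆ = 10
G = EF₁₆ = 239
B = BA₁₆ = 186
= RGB(10, 239, 186)


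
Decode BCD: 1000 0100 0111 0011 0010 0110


Each 4-bit group → digit:
  1000 → 8
  0100 → 4
  0111 → 7
  0011 → 3
  0010 → 2
  0110 → 6
= 847326


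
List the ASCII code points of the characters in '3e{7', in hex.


String: '3e{7'  (4 characters)
Per-character ASCII lookup:
  '3': digits start at 48: '3' = 48 + 3 = 51 → 0x33
  'e': lowercase starts at 97: 'e' = 97 + 4 = 101 → 0x65
  '{': special character: '{' = 123 → 0x7B
  '7': digits start at 48: '7' = 48 + 7 = 55 → 0x37
= 0x33 0x65 0x7B 0x37


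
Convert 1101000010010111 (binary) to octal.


Group into 3-bit groups: 001101000010010111
  001 = 1
  101 = 5
  000 = 0
  010 = 2
  010 = 2
  111 = 7
= 0o150227


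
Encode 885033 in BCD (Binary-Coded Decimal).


Each digit → 4-bit binary:
  8 → 1000
  8 → 1000
  5 → 0101
  0 → 0000
  3 → 0011
  3 → 0011
= 1000 1000 0101 0000 0011 0011


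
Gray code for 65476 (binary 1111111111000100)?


Binary: 1111111111000100
Gray code: G = B XOR (B >> 1)
B >> 1 = 0111111111100010
1111111111000100 XOR 0111111111100010:
  1 XOR 0 = 1
  1 XOR 1 = 0
  1 XOR 1 = 0
  1 XOR 1 = 0
  1 XOR 1 = 0
  1 XOR 1 = 0
  1 XOR 1 = 0
  1 XOR 1 = 0
  1 XOR 1 = 0
  1 XOR 1 = 0
  0 XOR 1 = 1
  0 XOR 0 = 0
  0 XOR 0 = 0
  1 XOR 0 = 1
  0 XOR 1 = 1
  0 XOR 0 = 0
= 1000000000100110


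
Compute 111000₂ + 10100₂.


Align and add column by column (LSB to MSB, carry propagating):
  0111000
+ 0010100
  -------
  col 0: 0 + 0 + 0 (carry in) = 0 → bit 0, carry out 0
  col 1: 0 + 0 + 0 (carry in) = 0 → bit 0, carry out 0
  col 2: 0 + 1 + 0 (carry in) = 1 → bit 1, carry out 0
  col 3: 1 + 0 + 0 (carry in) = 1 → bit 1, carry out 0
  col 4: 1 + 1 + 0 (carry in) = 2 → bit 0, carry out 1
  col 5: 1 + 0 + 1 (carry in) = 2 → bit 0, carry out 1
  col 6: 0 + 0 + 1 (carry in) = 1 → bit 1, carry out 0
Reading bits MSB→LSB: 1001100
Strip leading zeros: 1001100
= 1001100


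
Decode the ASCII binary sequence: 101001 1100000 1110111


Codes (binary): 101001 1100000 1110111
Per-code ASCII lookup:
  101001 = 41  (special character) → ')'
  1100000 = 96  (special character) → '`'
  1110111 = 119  (range 97-122: lowercase, 119 - 97 = 22) → 'w'
= ')`w'


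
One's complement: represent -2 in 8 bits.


Original: 00000010
Invert all bits:
  bit 0: 0 → 1
  bit 1: 0 → 1
  bit 2: 0 → 1
  bit 3: 0 → 1
  bit 4: 0 → 1
  bit 5: 0 → 1
  bit 6: 1 → 0
  bit 7: 0 → 1
= 11111101


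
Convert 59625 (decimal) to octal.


Divide by 8 repeatedly:
59625 ÷ 8 = 7453 remainder 1
7453 ÷ 8 = 931 remainder 5
931 ÷ 8 = 116 remainder 3
116 ÷ 8 = 14 remainder 4
14 ÷ 8 = 1 remainder 6
1 ÷ 8 = 0 remainder 1
Reading remainders bottom-up:
= 0o164351


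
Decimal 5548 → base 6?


Divide by 6 repeatedly:
5548 ÷ 6 = 924 remainder 4
924 ÷ 6 = 154 remainder 0
154 ÷ 6 = 25 remainder 4
25 ÷ 6 = 4 remainder 1
4 ÷ 6 = 0 remainder 4
Reading remainders bottom-up:
= 41404


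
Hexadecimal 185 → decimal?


Positional values:
Position 0: 5 × 16^0 = 5 × 1 = 5
Position 1: 8 × 16^1 = 8 × 16 = 128
Position 2: 1 × 16^2 = 1 × 256 = 256
Sum = 5 + 128 + 256
= 389


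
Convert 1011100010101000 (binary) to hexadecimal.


Group into 4-bit nibbles: 1011100010101000
  1011 = B
  1000 = 8
  1010 = A
  1000 = 8
= 0xB8A8


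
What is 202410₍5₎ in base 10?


Positional values (base 5):
  0 × 5^0 = 0 × 1 = 0
  1 × 5^1 = 1 × 5 = 5
  4 × 5^2 = 4 × 25 = 100
  2 × 5^3 = 2 × 125 = 250
  0 × 5^4 = 0 × 625 = 0
  2 × 5^5 = 2 × 3125 = 6250
Sum = 0 + 5 + 100 + 250 + 0 + 6250
= 6605


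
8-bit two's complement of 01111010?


Original: 01111010
Step 1 - Invert all bits: 10000101
Step 2 - Add 1: 10000101 + 1
= 10000110 (represents -122)


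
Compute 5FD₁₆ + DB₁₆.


Align and add column by column (LSB to MSB, each column mod 16 with carry):
  05FD
+ 00DB
  ----
  col 0: D(13) + B(11) + 0 (carry in) = 24 → 8(8), carry out 1
  col 1: F(15) + D(13) + 1 (carry in) = 29 → D(13), carry out 1
  col 2: 5(5) + 0(0) + 1 (carry in) = 6 → 6(6), carry out 0
  col 3: 0(0) + 0(0) + 0 (carry in) = 0 → 0(0), carry out 0
Reading digits MSB→LSB: 06D8
Strip leading zeros: 6D8
= 0x6D8


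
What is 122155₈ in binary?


Each octal digit → 3 binary bits:
  1 = 001
  2 = 010
  2 = 010
  1 = 001
  5 = 101
  5 = 101
Concatenate: 001 010 010 001 101 101
= 001010010001101101


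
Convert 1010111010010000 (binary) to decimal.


Positional values:
Bit 4: 1 × 2^4 = 16
Bit 7: 1 × 2^7 = 128
Bit 9: 1 × 2^9 = 512
Bit 10: 1 × 2^10 = 1024
Bit 11: 1 × 2^11 = 2048
Bit 13: 1 × 2^13 = 8192
Bit 15: 1 × 2^15 = 32768
Sum = 16 + 128 + 512 + 1024 + 2048 + 8192 + 32768
= 44688


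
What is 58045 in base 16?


Divide by 16 repeatedly:
58045 ÷ 16 = 3627 remainder 13 (D)
3627 ÷ 16 = 226 remainder 11 (B)
226 ÷ 16 = 14 remainder 2 (2)
14 ÷ 16 = 0 remainder 14 (E)
Reading remainders bottom-up:
= 0xE2BD


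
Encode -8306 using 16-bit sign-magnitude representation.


Sign bit: 1 (negative)
Magnitude: 8306 = 010000001110010
= 1010000001110010


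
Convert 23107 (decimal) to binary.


Divide by 2 repeatedly:
23107 ÷ 2 = 11553 remainder 1
11553 ÷ 2 = 5776 remainder 1
5776 ÷ 2 = 2888 remainder 0
2888 ÷ 2 = 1444 remainder 0
1444 ÷ 2 = 722 remainder 0
722 ÷ 2 = 361 remainder 0
361 ÷ 2 = 180 remainder 1
180 ÷ 2 = 90 remainder 0
90 ÷ 2 = 45 remainder 0
45 ÷ 2 = 22 remainder 1
22 ÷ 2 = 11 remainder 0
11 ÷ 2 = 5 remainder 1
5 ÷ 2 = 2 remainder 1
2 ÷ 2 = 1 remainder 0
1 ÷ 2 = 0 remainder 1
Reading remainders bottom-up:
= 101101001000011


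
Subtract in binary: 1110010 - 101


Align and subtract column by column (LSB to MSB, borrowing when needed):
  1110010
- 0000101
  -------
  col 0: (0 - 0 borrow-in) - 1 → borrow from next column: (0+2) - 1 = 1, borrow out 1
  col 1: (1 - 1 borrow-in) - 0 → 0 - 0 = 0, borrow out 0
  col 2: (0 - 0 borrow-in) - 1 → borrow from next column: (0+2) - 1 = 1, borrow out 1
  col 3: (0 - 1 borrow-in) - 0 → borrow from next column: (-1+2) - 0 = 1, borrow out 1
  col 4: (1 - 1 borrow-in) - 0 → 0 - 0 = 0, borrow out 0
  col 5: (1 - 0 borrow-in) - 0 → 1 - 0 = 1, borrow out 0
  col 6: (1 - 0 borrow-in) - 0 → 1 - 0 = 1, borrow out 0
Reading bits MSB→LSB: 1101101
Strip leading zeros: 1101101
= 1101101


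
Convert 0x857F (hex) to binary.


Each hex digit → 4 binary bits:
  8 = 1000
  5 = 0101
  7 = 0111
  F = 1111
Concatenate: 1000 0101 0111 1111
= 1000010101111111


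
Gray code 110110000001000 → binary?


Gray code: 110110000001000
MSB stays the same: 1
Each subsequent bit = prev_binary XOR current_gray:
  B[1] = 1 XOR 1 = 0
  B[2] = 0 XOR 0 = 0
  B[3] = 0 XOR 1 = 1
  B[4] = 1 XOR 1 = 0
  B[5] = 0 XOR 0 = 0
  B[6] = 0 XOR 0 = 0
  B[7] = 0 XOR 0 = 0
  B[8] = 0 XOR 0 = 0
  B[9] = 0 XOR 0 = 0
  B[10] = 0 XOR 0 = 0
  B[11] = 0 XOR 1 = 1
  B[12] = 1 XOR 0 = 1
  B[13] = 1 XOR 0 = 1
  B[14] = 1 XOR 0 = 1
= 100100000001111 (18447 decimal)


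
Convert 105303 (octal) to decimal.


Positional values:
Position 0: 3 × 8^0 = 3
Position 1: 0 × 8^1 = 0
Position 2: 3 × 8^2 = 192
Position 3: 5 × 8^3 = 2560
Position 4: 0 × 8^4 = 0
Position 5: 1 × 8^5 = 32768
Sum = 3 + 0 + 192 + 2560 + 0 + 32768
= 35523


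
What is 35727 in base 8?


Divide by 8 repeatedly:
35727 ÷ 8 = 4465 remainder 7
4465 ÷ 8 = 558 remainder 1
558 ÷ 8 = 69 remainder 6
69 ÷ 8 = 8 remainder 5
8 ÷ 8 = 1 remainder 0
1 ÷ 8 = 0 remainder 1
Reading remainders bottom-up:
= 0o105617


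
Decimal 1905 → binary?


Divide by 2 repeatedly:
1905 ÷ 2 = 952 remainder 1
952 ÷ 2 = 476 remainder 0
476 ÷ 2 = 238 remainder 0
238 ÷ 2 = 119 remainder 0
119 ÷ 2 = 59 remainder 1
59 ÷ 2 = 29 remainder 1
29 ÷ 2 = 14 remainder 1
14 ÷ 2 = 7 remainder 0
7 ÷ 2 = 3 remainder 1
3 ÷ 2 = 1 remainder 1
1 ÷ 2 = 0 remainder 1
Reading remainders bottom-up:
= 11101110001


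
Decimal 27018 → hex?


Divide by 16 repeatedly:
27018 ÷ 16 = 1688 remainder 10 (A)
1688 ÷ 16 = 105 remainder 8 (8)
105 ÷ 16 = 6 remainder 9 (9)
6 ÷ 16 = 0 remainder 6 (6)
Reading remainders bottom-up:
= 0x698A


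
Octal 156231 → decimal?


Positional values:
Position 0: 1 × 8^0 = 1
Position 1: 3 × 8^1 = 24
Position 2: 2 × 8^2 = 128
Position 3: 6 × 8^3 = 3072
Position 4: 5 × 8^4 = 20480
Position 5: 1 × 8^5 = 32768
Sum = 1 + 24 + 128 + 3072 + 20480 + 32768
= 56473


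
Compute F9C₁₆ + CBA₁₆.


Align and add column by column (LSB to MSB, each column mod 16 with carry):
  0F9C
+ 0CBA
  ----
  col 0: C(12) + A(10) + 0 (carry in) = 22 → 6(6), carry out 1
  col 1: 9(9) + B(11) + 1 (carry in) = 21 → 5(5), carry out 1
  col 2: F(15) + C(12) + 1 (carry in) = 28 → C(12), carry out 1
  col 3: 0(0) + 0(0) + 1 (carry in) = 1 → 1(1), carry out 0
Reading digits MSB→LSB: 1C56
Strip leading zeros: 1C56
= 0x1C56


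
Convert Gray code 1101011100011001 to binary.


Gray code: 1101011100011001
MSB stays the same: 1
Each subsequent bit = prev_binary XOR current_gray:
  B[1] = 1 XOR 1 = 0
  B[2] = 0 XOR 0 = 0
  B[3] = 0 XOR 1 = 1
  B[4] = 1 XOR 0 = 1
  B[5] = 1 XOR 1 = 0
  B[6] = 0 XOR 1 = 1
  B[7] = 1 XOR 1 = 0
  B[8] = 0 XOR 0 = 0
  B[9] = 0 XOR 0 = 0
  B[10] = 0 XOR 0 = 0
  B[11] = 0 XOR 1 = 1
  B[12] = 1 XOR 1 = 0
  B[13] = 0 XOR 0 = 0
  B[14] = 0 XOR 0 = 0
  B[15] = 0 XOR 1 = 1
= 1001101000010001 (39441 decimal)


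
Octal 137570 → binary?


Each octal digit → 3 binary bits:
  1 = 001
  3 = 011
  7 = 111
  5 = 101
  7 = 111
  0 = 000
Concatenate: 001 011 111 101 111 000
= 001011111101111000


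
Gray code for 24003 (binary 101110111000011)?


Binary: 101110111000011
Gray code: G = B XOR (B >> 1)
B >> 1 = 010111011100001
101110111000011 XOR 010111011100001:
  1 XOR 0 = 1
  0 XOR 1 = 1
  1 XOR 0 = 1
  1 XOR 1 = 0
  1 XOR 1 = 0
  0 XOR 1 = 1
  1 XOR 0 = 1
  1 XOR 1 = 0
  1 XOR 1 = 0
  0 XOR 1 = 1
  0 XOR 0 = 0
  0 XOR 0 = 0
  0 XOR 0 = 0
  1 XOR 0 = 1
  1 XOR 1 = 0
= 111001100100010


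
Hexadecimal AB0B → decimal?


Positional values:
Position 0: B × 16^0 = 11 × 1 = 11
Position 1: 0 × 16^1 = 0 × 16 = 0
Position 2: B × 16^2 = 11 × 256 = 2816
Position 3: A × 16^3 = 10 × 4096 = 40960
Sum = 11 + 0 + 2816 + 40960
= 43787


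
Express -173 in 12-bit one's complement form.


Original: 000010101101
Invert all bits:
  bit 0: 0 → 1
  bit 1: 0 → 1
  bit 2: 0 → 1
  bit 3: 0 → 1
  bit 4: 1 → 0
  bit 5: 0 → 1
  bit 6: 1 → 0
  bit 7: 0 → 1
  bit 8: 1 → 0
  bit 9: 1 → 0
  bit 10: 0 → 1
  bit 11: 1 → 0
= 111101010010


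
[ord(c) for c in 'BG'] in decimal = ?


String: 'BG'  (2 characters)
Per-character ASCII lookup:
  'B': uppercase starts at 65: 'B' = 65 + 1 = 66
  'G': uppercase starts at 65: 'G' = 65 + 6 = 71
= 66 71


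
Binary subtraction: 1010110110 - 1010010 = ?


Align and subtract column by column (LSB to MSB, borrowing when needed):
  1010110110
- 0001010010
  ----------
  col 0: (0 - 0 borrow-in) - 0 → 0 - 0 = 0, borrow out 0
  col 1: (1 - 0 borrow-in) - 1 → 1 - 1 = 0, borrow out 0
  col 2: (1 - 0 borrow-in) - 0 → 1 - 0 = 1, borrow out 0
  col 3: (0 - 0 borrow-in) - 0 → 0 - 0 = 0, borrow out 0
  col 4: (1 - 0 borrow-in) - 1 → 1 - 1 = 0, borrow out 0
  col 5: (1 - 0 borrow-in) - 0 → 1 - 0 = 1, borrow out 0
  col 6: (0 - 0 borrow-in) - 1 → borrow from next column: (0+2) - 1 = 1, borrow out 1
  col 7: (1 - 1 borrow-in) - 0 → 0 - 0 = 0, borrow out 0
  col 8: (0 - 0 borrow-in) - 0 → 0 - 0 = 0, borrow out 0
  col 9: (1 - 0 borrow-in) - 0 → 1 - 0 = 1, borrow out 0
Reading bits MSB→LSB: 1001100100
Strip leading zeros: 1001100100
= 1001100100


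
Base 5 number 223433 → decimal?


Positional values (base 5):
  3 × 5^0 = 3 × 1 = 3
  3 × 5^1 = 3 × 5 = 15
  4 × 5^2 = 4 × 25 = 100
  3 × 5^3 = 3 × 125 = 375
  2 × 5^4 = 2 × 625 = 1250
  2 × 5^5 = 2 × 3125 = 6250
Sum = 3 + 15 + 100 + 375 + 1250 + 6250
= 7993


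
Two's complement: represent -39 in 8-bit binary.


Original: 00100111
Step 1 - Invert all bits: 11011000
Step 2 - Add 1: 11011000 + 1
= 11011001 (represents -39)


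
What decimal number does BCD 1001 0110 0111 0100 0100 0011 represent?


Each 4-bit group → digit:
  1001 → 9
  0110 → 6
  0111 → 7
  0100 → 4
  0100 → 4
  0011 → 3
= 967443


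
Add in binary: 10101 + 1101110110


Align and add column by column (LSB to MSB, carry propagating):
  00000010101
+ 01101110110
  -----------
  col 0: 1 + 0 + 0 (carry in) = 1 → bit 1, carry out 0
  col 1: 0 + 1 + 0 (carry in) = 1 → bit 1, carry out 0
  col 2: 1 + 1 + 0 (carry in) = 2 → bit 0, carry out 1
  col 3: 0 + 0 + 1 (carry in) = 1 → bit 1, carry out 0
  col 4: 1 + 1 + 0 (carry in) = 2 → bit 0, carry out 1
  col 5: 0 + 1 + 1 (carry in) = 2 → bit 0, carry out 1
  col 6: 0 + 1 + 1 (carry in) = 2 → bit 0, carry out 1
  col 7: 0 + 0 + 1 (carry in) = 1 → bit 1, carry out 0
  col 8: 0 + 1 + 0 (carry in) = 1 → bit 1, carry out 0
  col 9: 0 + 1 + 0 (carry in) = 1 → bit 1, carry out 0
  col 10: 0 + 0 + 0 (carry in) = 0 → bit 0, carry out 0
Reading bits MSB→LSB: 01110001011
Strip leading zeros: 1110001011
= 1110001011


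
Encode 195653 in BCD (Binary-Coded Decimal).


Each digit → 4-bit binary:
  1 → 0001
  9 → 1001
  5 → 0101
  6 → 0110
  5 → 0101
  3 → 0011
= 0001 1001 0101 0110 0101 0011


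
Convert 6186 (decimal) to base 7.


Divide by 7 repeatedly:
6186 ÷ 7 = 883 remainder 5
883 ÷ 7 = 126 remainder 1
126 ÷ 7 = 18 remainder 0
18 ÷ 7 = 2 remainder 4
2 ÷ 7 = 0 remainder 2
Reading remainders bottom-up:
= 24015


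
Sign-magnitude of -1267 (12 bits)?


Sign bit: 1 (negative)
Magnitude: 1267 = 10011110011
= 110011110011


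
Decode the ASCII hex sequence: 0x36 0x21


Codes (hex): 0x36 0x21
Per-code ASCII lookup:
  0x36 = 54  (range 48-57: digits, 54 - 48 = 6) → '6'
  0x21 = 33  (special character) → '!'
= '6!'


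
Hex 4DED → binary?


Each hex digit → 4 binary bits:
  4 = 0100
  D = 1101
  E = 1110
  D = 1101
Concatenate: 0100 1101 1110 1101
= 0100110111101101


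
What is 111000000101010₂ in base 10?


Positional values:
Bit 1: 1 × 2^1 = 2
Bit 3: 1 × 2^3 = 8
Bit 5: 1 × 2^5 = 32
Bit 12: 1 × 2^12 = 4096
Bit 13: 1 × 2^13 = 8192
Bit 14: 1 × 2^14 = 16384
Sum = 2 + 8 + 32 + 4096 + 8192 + 16384
= 28714


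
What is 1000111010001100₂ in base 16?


Group into 4-bit nibbles: 1000111010001100
  1000 = 8
  1110 = E
  1000 = 8
  1100 = C
= 0x8E8C


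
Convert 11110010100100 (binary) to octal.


Group into 3-bit groups: 011110010100100
  011 = 3
  110 = 6
  010 = 2
  100 = 4
  100 = 4
= 0o36244


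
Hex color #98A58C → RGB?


Hex: #98A58C
R = 98₁₆ = 152
G = A5₁₆ = 165
B = 8C₁₆ = 140
= RGB(152, 165, 140)


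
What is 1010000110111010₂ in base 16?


Group into 4-bit nibbles: 1010000110111010
  1010 = A
  0001 = 1
  1011 = B
  1010 = A
= 0xA1BA


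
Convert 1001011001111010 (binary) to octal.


Group into 3-bit groups: 001001011001111010
  001 = 1
  001 = 1
  011 = 3
  001 = 1
  111 = 7
  010 = 2
= 0o113172


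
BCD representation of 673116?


Each digit → 4-bit binary:
  6 → 0110
  7 → 0111
  3 → 0011
  1 → 0001
  1 → 0001
  6 → 0110
= 0110 0111 0011 0001 0001 0110


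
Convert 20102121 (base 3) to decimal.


Positional values (base 3):
  1 × 3^0 = 1 × 1 = 1
  2 × 3^1 = 2 × 3 = 6
  1 × 3^2 = 1 × 9 = 9
  2 × 3^3 = 2 × 27 = 54
  0 × 3^4 = 0 × 81 = 0
  1 × 3^5 = 1 × 243 = 243
  0 × 3^6 = 0 × 729 = 0
  2 × 3^7 = 2 × 2187 = 4374
Sum = 1 + 6 + 9 + 54 + 0 + 243 + 0 + 4374
= 4687


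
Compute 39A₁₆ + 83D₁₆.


Align and add column by column (LSB to MSB, each column mod 16 with carry):
  039A
+ 083D
  ----
  col 0: A(10) + D(13) + 0 (carry in) = 23 → 7(7), carry out 1
  col 1: 9(9) + 3(3) + 1 (carry in) = 13 → D(13), carry out 0
  col 2: 3(3) + 8(8) + 0 (carry in) = 11 → B(11), carry out 0
  col 3: 0(0) + 0(0) + 0 (carry in) = 0 → 0(0), carry out 0
Reading digits MSB→LSB: 0BD7
Strip leading zeros: BD7
= 0xBD7


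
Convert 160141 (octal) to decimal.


Positional values:
Position 0: 1 × 8^0 = 1
Position 1: 4 × 8^1 = 32
Position 2: 1 × 8^2 = 64
Position 3: 0 × 8^3 = 0
Position 4: 6 × 8^4 = 24576
Position 5: 1 × 8^5 = 32768
Sum = 1 + 32 + 64 + 0 + 24576 + 32768
= 57441


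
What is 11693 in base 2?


Divide by 2 repeatedly:
11693 ÷ 2 = 5846 remainder 1
5846 ÷ 2 = 2923 remainder 0
2923 ÷ 2 = 1461 remainder 1
1461 ÷ 2 = 730 remainder 1
730 ÷ 2 = 365 remainder 0
365 ÷ 2 = 182 remainder 1
182 ÷ 2 = 91 remainder 0
91 ÷ 2 = 45 remainder 1
45 ÷ 2 = 22 remainder 1
22 ÷ 2 = 11 remainder 0
11 ÷ 2 = 5 remainder 1
5 ÷ 2 = 2 remainder 1
2 ÷ 2 = 1 remainder 0
1 ÷ 2 = 0 remainder 1
Reading remainders bottom-up:
= 10110110101101


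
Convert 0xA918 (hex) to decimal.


Positional values:
Position 0: 8 × 16^0 = 8 × 1 = 8
Position 1: 1 × 16^1 = 1 × 16 = 16
Position 2: 9 × 16^2 = 9 × 256 = 2304
Position 3: A × 16^3 = 10 × 4096 = 40960
Sum = 8 + 16 + 2304 + 40960
= 43288


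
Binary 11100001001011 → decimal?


Positional values:
Bit 0: 1 × 2^0 = 1
Bit 1: 1 × 2^1 = 2
Bit 3: 1 × 2^3 = 8
Bit 6: 1 × 2^6 = 64
Bit 11: 1 × 2^11 = 2048
Bit 12: 1 × 2^12 = 4096
Bit 13: 1 × 2^13 = 8192
Sum = 1 + 2 + 8 + 64 + 2048 + 4096 + 8192
= 14411


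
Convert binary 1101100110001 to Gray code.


Binary: 1101100110001
Gray code: G = B XOR (B >> 1)
B >> 1 = 0110110011000
1101100110001 XOR 0110110011000:
  1 XOR 0 = 1
  1 XOR 1 = 0
  0 XOR 1 = 1
  1 XOR 0 = 1
  1 XOR 1 = 0
  0 XOR 1 = 1
  0 XOR 0 = 0
  1 XOR 0 = 1
  1 XOR 1 = 0
  0 XOR 1 = 1
  0 XOR 0 = 0
  0 XOR 0 = 0
  1 XOR 0 = 1
= 1011010101001


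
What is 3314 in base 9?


Divide by 9 repeatedly:
3314 ÷ 9 = 368 remainder 2
368 ÷ 9 = 40 remainder 8
40 ÷ 9 = 4 remainder 4
4 ÷ 9 = 0 remainder 4
Reading remainders bottom-up:
= 4482


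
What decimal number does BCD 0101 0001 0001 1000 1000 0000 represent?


Each 4-bit group → digit:
  0101 → 5
  0001 → 1
  0001 → 1
  1000 → 8
  1000 → 8
  0000 → 0
= 511880


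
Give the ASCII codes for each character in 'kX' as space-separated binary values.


String: 'kX'  (2 characters)
Per-character ASCII lookup:
  'k': lowercase starts at 97: 'k' = 97 + 10 = 107 → 1101011
  'X': uppercase starts at 65: 'X' = 65 + 23 = 88 → 1011000
= 1101011 1011000


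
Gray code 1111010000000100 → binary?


Gray code: 1111010000000100
MSB stays the same: 1
Each subsequent bit = prev_binary XOR current_gray:
  B[1] = 1 XOR 1 = 0
  B[2] = 0 XOR 1 = 1
  B[3] = 1 XOR 1 = 0
  B[4] = 0 XOR 0 = 0
  B[5] = 0 XOR 1 = 1
  B[6] = 1 XOR 0 = 1
  B[7] = 1 XOR 0 = 1
  B[8] = 1 XOR 0 = 1
  B[9] = 1 XOR 0 = 1
  B[10] = 1 XOR 0 = 1
  B[11] = 1 XOR 0 = 1
  B[12] = 1 XOR 0 = 1
  B[13] = 1 XOR 1 = 0
  B[14] = 0 XOR 0 = 0
  B[15] = 0 XOR 0 = 0
= 1010011111111000 (43000 decimal)


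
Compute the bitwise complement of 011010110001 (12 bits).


Original: 011010110001
Invert all bits:
  bit 0: 0 → 1
  bit 1: 1 → 0
  bit 2: 1 → 0
  bit 3: 0 → 1
  bit 4: 1 → 0
  bit 5: 0 → 1
  bit 6: 1 → 0
  bit 7: 1 → 0
  bit 8: 0 → 1
  bit 9: 0 → 1
  bit 10: 0 → 1
  bit 11: 1 → 0
= 100101001110


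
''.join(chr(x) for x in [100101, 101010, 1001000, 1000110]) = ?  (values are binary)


Codes (binary): 100101 101010 1001000 1000110
Per-code ASCII lookup:
  100101 = 37  (special character) → '%'
  101010 = 42  (special character) → '*'
  1001000 = 72  (range 65-90: uppercase, 72 - 65 = 7) → 'H'
  1000110 = 70  (range 65-90: uppercase, 70 - 65 = 5) → 'F'
= '%*HF'


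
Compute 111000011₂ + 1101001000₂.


Align and add column by column (LSB to MSB, carry propagating):
  00111000011
+ 01101001000
  -----------
  col 0: 1 + 0 + 0 (carry in) = 1 → bit 1, carry out 0
  col 1: 1 + 0 + 0 (carry in) = 1 → bit 1, carry out 0
  col 2: 0 + 0 + 0 (carry in) = 0 → bit 0, carry out 0
  col 3: 0 + 1 + 0 (carry in) = 1 → bit 1, carry out 0
  col 4: 0 + 0 + 0 (carry in) = 0 → bit 0, carry out 0
  col 5: 0 + 0 + 0 (carry in) = 0 → bit 0, carry out 0
  col 6: 1 + 1 + 0 (carry in) = 2 → bit 0, carry out 1
  col 7: 1 + 0 + 1 (carry in) = 2 → bit 0, carry out 1
  col 8: 1 + 1 + 1 (carry in) = 3 → bit 1, carry out 1
  col 9: 0 + 1 + 1 (carry in) = 2 → bit 0, carry out 1
  col 10: 0 + 0 + 1 (carry in) = 1 → bit 1, carry out 0
Reading bits MSB→LSB: 10100001011
Strip leading zeros: 10100001011
= 10100001011


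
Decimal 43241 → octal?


Divide by 8 repeatedly:
43241 ÷ 8 = 5405 remainder 1
5405 ÷ 8 = 675 remainder 5
675 ÷ 8 = 84 remainder 3
84 ÷ 8 = 10 remainder 4
10 ÷ 8 = 1 remainder 2
1 ÷ 8 = 0 remainder 1
Reading remainders bottom-up:
= 0o124351


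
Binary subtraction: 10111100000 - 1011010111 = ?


Align and subtract column by column (LSB to MSB, borrowing when needed):
  10111100000
- 01011010111
  -----------
  col 0: (0 - 0 borrow-in) - 1 → borrow from next column: (0+2) - 1 = 1, borrow out 1
  col 1: (0 - 1 borrow-in) - 1 → borrow from next column: (-1+2) - 1 = 0, borrow out 1
  col 2: (0 - 1 borrow-in) - 1 → borrow from next column: (-1+2) - 1 = 0, borrow out 1
  col 3: (0 - 1 borrow-in) - 0 → borrow from next column: (-1+2) - 0 = 1, borrow out 1
  col 4: (0 - 1 borrow-in) - 1 → borrow from next column: (-1+2) - 1 = 0, borrow out 1
  col 5: (1 - 1 borrow-in) - 0 → 0 - 0 = 0, borrow out 0
  col 6: (1 - 0 borrow-in) - 1 → 1 - 1 = 0, borrow out 0
  col 7: (1 - 0 borrow-in) - 1 → 1 - 1 = 0, borrow out 0
  col 8: (1 - 0 borrow-in) - 0 → 1 - 0 = 1, borrow out 0
  col 9: (0 - 0 borrow-in) - 1 → borrow from next column: (0+2) - 1 = 1, borrow out 1
  col 10: (1 - 1 borrow-in) - 0 → 0 - 0 = 0, borrow out 0
Reading bits MSB→LSB: 01100001001
Strip leading zeros: 1100001001
= 1100001001


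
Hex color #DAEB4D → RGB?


Hex: #DAEB4D
R = DA₁₆ = 218
G = EB₁₆ = 235
B = 4D₁₆ = 77
= RGB(218, 235, 77)


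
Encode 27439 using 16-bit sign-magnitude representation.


Sign bit: 0 (positive)
Magnitude: 27439 = 110101100101111
= 0110101100101111


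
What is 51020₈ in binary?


Each octal digit → 3 binary bits:
  5 = 101
  1 = 001
  0 = 000
  2 = 010
  0 = 000
Concatenate: 101 001 000 010 000
= 101001000010000


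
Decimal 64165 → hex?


Divide by 16 repeatedly:
64165 ÷ 16 = 4010 remainder 5 (5)
4010 ÷ 16 = 250 remainder 10 (A)
250 ÷ 16 = 15 remainder 10 (A)
15 ÷ 16 = 0 remainder 15 (F)
Reading remainders bottom-up:
= 0xFAA5


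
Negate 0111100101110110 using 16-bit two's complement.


Original: 0111100101110110
Step 1 - Invert all bits: 1000011010001001
Step 2 - Add 1: 1000011010001001 + 1
= 1000011010001010 (represents -31094)


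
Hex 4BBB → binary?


Each hex digit → 4 binary bits:
  4 = 0100
  B = 1011
  B = 1011
  B = 1011
Concatenate: 0100 1011 1011 1011
= 0100101110111011


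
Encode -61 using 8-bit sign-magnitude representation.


Sign bit: 1 (negative)
Magnitude: 61 = 0111101
= 10111101


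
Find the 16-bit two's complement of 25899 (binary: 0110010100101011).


Original: 0110010100101011
Step 1 - Invert all bits: 1001101011010100
Step 2 - Add 1: 1001101011010100 + 1
= 1001101011010101 (represents -25899)


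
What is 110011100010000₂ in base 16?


Group into 4-bit nibbles: 0110011100010000
  0110 = 6
  0111 = 7
  0001 = 1
  0000 = 0
= 0x6710


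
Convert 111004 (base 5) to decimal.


Positional values (base 5):
  4 × 5^0 = 4 × 1 = 4
  0 × 5^1 = 0 × 5 = 0
  0 × 5^2 = 0 × 25 = 0
  1 × 5^3 = 1 × 125 = 125
  1 × 5^4 = 1 × 625 = 625
  1 × 5^5 = 1 × 3125 = 3125
Sum = 4 + 0 + 0 + 125 + 625 + 3125
= 3879


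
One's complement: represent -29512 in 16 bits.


Original: 0111001101001000
Invert all bits:
  bit 0: 0 → 1
  bit 1: 1 → 0
  bit 2: 1 → 0
  bit 3: 1 → 0
  bit 4: 0 → 1
  bit 5: 0 → 1
  bit 6: 1 → 0
  bit 7: 1 → 0
  bit 8: 0 → 1
  bit 9: 1 → 0
  bit 10: 0 → 1
  bit 11: 0 → 1
  bit 12: 1 → 0
  bit 13: 0 → 1
  bit 14: 0 → 1
  bit 15: 0 → 1
= 1000110010110111


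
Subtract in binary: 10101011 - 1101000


Align and subtract column by column (LSB to MSB, borrowing when needed):
  10101011
- 01101000
  --------
  col 0: (1 - 0 borrow-in) - 0 → 1 - 0 = 1, borrow out 0
  col 1: (1 - 0 borrow-in) - 0 → 1 - 0 = 1, borrow out 0
  col 2: (0 - 0 borrow-in) - 0 → 0 - 0 = 0, borrow out 0
  col 3: (1 - 0 borrow-in) - 1 → 1 - 1 = 0, borrow out 0
  col 4: (0 - 0 borrow-in) - 0 → 0 - 0 = 0, borrow out 0
  col 5: (1 - 0 borrow-in) - 1 → 1 - 1 = 0, borrow out 0
  col 6: (0 - 0 borrow-in) - 1 → borrow from next column: (0+2) - 1 = 1, borrow out 1
  col 7: (1 - 1 borrow-in) - 0 → 0 - 0 = 0, borrow out 0
Reading bits MSB→LSB: 01000011
Strip leading zeros: 1000011
= 1000011
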